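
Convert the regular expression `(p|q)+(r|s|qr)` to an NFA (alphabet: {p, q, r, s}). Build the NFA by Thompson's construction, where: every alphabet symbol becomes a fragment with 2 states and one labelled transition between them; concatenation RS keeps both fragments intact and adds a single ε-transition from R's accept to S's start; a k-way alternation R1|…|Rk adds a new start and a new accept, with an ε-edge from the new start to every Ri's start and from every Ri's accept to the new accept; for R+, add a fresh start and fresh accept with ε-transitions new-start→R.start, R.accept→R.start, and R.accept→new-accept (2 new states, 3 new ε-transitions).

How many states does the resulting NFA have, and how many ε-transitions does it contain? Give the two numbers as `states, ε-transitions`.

18, 15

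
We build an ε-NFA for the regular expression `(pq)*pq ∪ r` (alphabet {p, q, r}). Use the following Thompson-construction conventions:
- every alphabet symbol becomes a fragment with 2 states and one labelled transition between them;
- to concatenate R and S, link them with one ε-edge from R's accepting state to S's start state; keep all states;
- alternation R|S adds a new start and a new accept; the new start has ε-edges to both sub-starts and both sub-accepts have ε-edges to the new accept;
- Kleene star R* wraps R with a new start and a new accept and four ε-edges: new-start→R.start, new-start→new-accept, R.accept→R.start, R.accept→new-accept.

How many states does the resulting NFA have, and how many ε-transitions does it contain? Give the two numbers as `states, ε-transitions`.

14, 11

Bottom-up over the parse tree:
Each of the 5 symbol leaves contributes 2 states and 0 ε-transitions.
  pq = 4 states, 1 ε-transition
  (pq)* = 6 states, 5 ε-transitions
  (pq)*pq = 10 states, 7 ε-transitions
  (pq)*pq ∪ r = 14 states, 11 ε-transitions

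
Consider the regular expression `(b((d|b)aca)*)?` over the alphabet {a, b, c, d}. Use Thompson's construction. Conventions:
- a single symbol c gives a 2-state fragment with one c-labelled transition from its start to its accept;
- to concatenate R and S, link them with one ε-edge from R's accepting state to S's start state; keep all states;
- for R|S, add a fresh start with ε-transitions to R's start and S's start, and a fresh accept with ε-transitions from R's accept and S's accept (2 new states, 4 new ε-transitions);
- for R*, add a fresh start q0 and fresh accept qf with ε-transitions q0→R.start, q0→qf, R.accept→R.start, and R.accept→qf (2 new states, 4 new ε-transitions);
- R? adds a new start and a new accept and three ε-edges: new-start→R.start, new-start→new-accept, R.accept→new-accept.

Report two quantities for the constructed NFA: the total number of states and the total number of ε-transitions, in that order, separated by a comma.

Recursing over subexpressions:
Each of the 6 symbol leaves contributes 2 states and 0 ε-transitions.
  d|b : 6 states, 4 ε-transitions
  (d|b)aca : 12 states, 7 ε-transitions
  ((d|b)aca)* : 14 states, 11 ε-transitions
  b((d|b)aca)* : 16 states, 12 ε-transitions
  (b((d|b)aca)*)? : 18 states, 15 ε-transitions

18, 15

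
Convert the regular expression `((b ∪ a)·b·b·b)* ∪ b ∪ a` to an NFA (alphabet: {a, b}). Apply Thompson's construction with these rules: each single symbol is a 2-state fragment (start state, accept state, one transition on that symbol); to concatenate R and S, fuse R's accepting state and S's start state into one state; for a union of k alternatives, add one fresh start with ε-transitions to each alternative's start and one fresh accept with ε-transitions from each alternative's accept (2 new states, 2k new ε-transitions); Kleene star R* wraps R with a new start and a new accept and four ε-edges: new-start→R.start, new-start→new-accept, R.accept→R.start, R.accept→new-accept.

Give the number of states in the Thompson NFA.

By structural recursion:
Each of the 7 symbol leaves contributes a 2-state fragment.
  b ∪ a : 6 states
  (b ∪ a)·b·b·b : 9 states
  ((b ∪ a)·b·b·b)* : 11 states
  ((b ∪ a)·b·b·b)* ∪ b ∪ a : 17 states

17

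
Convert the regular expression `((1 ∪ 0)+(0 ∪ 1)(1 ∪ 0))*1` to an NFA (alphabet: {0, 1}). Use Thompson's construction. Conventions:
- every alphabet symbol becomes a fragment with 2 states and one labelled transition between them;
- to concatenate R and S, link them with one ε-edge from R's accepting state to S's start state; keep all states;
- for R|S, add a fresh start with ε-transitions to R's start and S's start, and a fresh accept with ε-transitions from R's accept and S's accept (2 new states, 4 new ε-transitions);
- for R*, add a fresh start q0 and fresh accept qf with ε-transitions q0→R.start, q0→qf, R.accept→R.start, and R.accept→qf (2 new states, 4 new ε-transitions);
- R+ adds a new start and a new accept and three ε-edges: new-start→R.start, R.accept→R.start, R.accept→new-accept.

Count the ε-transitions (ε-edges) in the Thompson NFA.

22

Building bottom-up:
Each of the 7 symbol leaves contributes 0 ε-transitions.
  1 ∪ 0 — 4 ε-transitions
  (1 ∪ 0)+ — 7 ε-transitions
  0 ∪ 1 — 4 ε-transitions
  1 ∪ 0 — 4 ε-transitions
  (1 ∪ 0)+(0 ∪ 1)(1 ∪ 0) — 17 ε-transitions
  ((1 ∪ 0)+(0 ∪ 1)(1 ∪ 0))* — 21 ε-transitions
  ((1 ∪ 0)+(0 ∪ 1)(1 ∪ 0))*1 — 22 ε-transitions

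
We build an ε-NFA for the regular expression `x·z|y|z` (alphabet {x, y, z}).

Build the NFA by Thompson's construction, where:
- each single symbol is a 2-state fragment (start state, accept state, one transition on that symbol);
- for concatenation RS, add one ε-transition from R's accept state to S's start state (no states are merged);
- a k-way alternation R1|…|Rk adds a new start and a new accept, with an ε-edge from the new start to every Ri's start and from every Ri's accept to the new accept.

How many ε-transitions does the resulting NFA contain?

7

By structural recursion:
Each of the 4 symbol leaves contributes 0 ε-transitions.
  x·z — 1 ε-transition
  x·z|y|z — 7 ε-transitions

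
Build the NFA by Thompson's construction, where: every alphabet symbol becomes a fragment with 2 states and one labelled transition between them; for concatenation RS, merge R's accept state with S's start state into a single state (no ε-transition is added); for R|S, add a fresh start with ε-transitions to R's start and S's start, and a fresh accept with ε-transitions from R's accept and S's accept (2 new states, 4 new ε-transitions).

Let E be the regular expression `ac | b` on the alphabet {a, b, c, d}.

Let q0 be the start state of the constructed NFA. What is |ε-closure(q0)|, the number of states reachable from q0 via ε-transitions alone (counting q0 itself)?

Let C(F) = |ε-closure(F.start)| within fragment F, and note whether F accepts ε. Symbol fragments have C = 1 and do not accept ε. Then:
  ac — C equals the left operand's closure size = 1 (its accept is not ε-reachable, so the closure stops there)
  ac | b — new start ε-reaches every alternative's start; none of them accept ε, so the new accept is not reached: C = 1 + 1 + 1 = 3

3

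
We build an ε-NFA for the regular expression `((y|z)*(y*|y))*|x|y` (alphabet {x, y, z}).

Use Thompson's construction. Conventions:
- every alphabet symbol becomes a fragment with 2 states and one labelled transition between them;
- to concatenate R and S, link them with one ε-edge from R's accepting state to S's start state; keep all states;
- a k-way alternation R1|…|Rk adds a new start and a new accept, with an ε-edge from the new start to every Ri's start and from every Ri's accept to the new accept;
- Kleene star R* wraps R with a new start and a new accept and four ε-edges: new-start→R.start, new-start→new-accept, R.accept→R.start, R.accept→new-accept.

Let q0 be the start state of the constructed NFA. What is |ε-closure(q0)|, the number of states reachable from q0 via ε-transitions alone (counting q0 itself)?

17

Work bottom-up. For each fragment F, track |ε-closure(F.start)| and whether F's accept lies in that closure (i.e. whether F accepts ε). A single-symbol fragment has closure size 1 and does not accept ε.
  y|z : new start ε-reaches every alternative's start; none of them accept ε, so the new accept is not reached: C = 1 + 1 + 1 = 3
  (y|z)* : the star's fresh start ε-reaches both the body's start and the fresh accept: C = 2 + 3 = 5
  y* : the star's fresh start ε-reaches both the body's start and the fresh accept: C = 2 + 1 = 3
  y*|y : C = 1 (new start) + (3 + 1) + 1 (new accept, since some branch ε-reaches its own accept) = 6
  (y|z)*(y*|y) : C = 5 + 6 = 11 (closure spills across the concat boundary because the left factor accepts ε)
  ((y|z)*(y*|y))* : new start has ε-edges to the inner start and to the new accept, so C = 2 + 11 = 13
  ((y|z)*(y*|y))*|x|y : C = 1 (new start) + (13 + 1 + 1) + 1 (new accept, since some branch ε-reaches its own accept) = 17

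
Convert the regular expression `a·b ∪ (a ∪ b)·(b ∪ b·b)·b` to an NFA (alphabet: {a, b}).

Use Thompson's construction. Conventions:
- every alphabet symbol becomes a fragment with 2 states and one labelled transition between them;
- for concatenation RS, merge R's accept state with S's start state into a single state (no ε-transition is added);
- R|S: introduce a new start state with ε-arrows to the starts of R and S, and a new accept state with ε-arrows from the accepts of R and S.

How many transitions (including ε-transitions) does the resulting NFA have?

Bottom-up over the parse tree:
Each of the 8 symbol leaves contributes 1 transition (1 symbol, 0 ε).
  a·b : 2 transitions (2 symbol, 0 ε)
  a ∪ b : 6 transitions (2 symbol, 4 ε)
  b·b : 2 transitions (2 symbol, 0 ε)
  b ∪ b·b : 7 transitions (3 symbol, 4 ε)
  (a ∪ b)·(b ∪ b·b)·b : 14 transitions (6 symbol, 8 ε)
  a·b ∪ (a ∪ b)·(b ∪ b·b)·b : 20 transitions (8 symbol, 12 ε)

20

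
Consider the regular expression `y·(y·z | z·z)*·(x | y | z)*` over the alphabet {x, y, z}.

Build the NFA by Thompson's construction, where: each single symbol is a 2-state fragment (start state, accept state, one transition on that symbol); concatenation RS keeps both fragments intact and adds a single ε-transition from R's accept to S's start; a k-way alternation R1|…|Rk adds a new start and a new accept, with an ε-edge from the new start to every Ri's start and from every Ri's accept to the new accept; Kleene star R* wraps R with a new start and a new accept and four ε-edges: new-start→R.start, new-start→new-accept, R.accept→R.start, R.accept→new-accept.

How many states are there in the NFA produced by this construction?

24

Per subexpression:
Each of the 8 symbol leaves contributes a 2-state fragment.
  y·z → 4 states
  z·z → 4 states
  y·z | z·z → 10 states
  (y·z | z·z)* → 12 states
  x | y | z → 8 states
  (x | y | z)* → 10 states
  y·(y·z | z·z)*·(x | y | z)* → 24 states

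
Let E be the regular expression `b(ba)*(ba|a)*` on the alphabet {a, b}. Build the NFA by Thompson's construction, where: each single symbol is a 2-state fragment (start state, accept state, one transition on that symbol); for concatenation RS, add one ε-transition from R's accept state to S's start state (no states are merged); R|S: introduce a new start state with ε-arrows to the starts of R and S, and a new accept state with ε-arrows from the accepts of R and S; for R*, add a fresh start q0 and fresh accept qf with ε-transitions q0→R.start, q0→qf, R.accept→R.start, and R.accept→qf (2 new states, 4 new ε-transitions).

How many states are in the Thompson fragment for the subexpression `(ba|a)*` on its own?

10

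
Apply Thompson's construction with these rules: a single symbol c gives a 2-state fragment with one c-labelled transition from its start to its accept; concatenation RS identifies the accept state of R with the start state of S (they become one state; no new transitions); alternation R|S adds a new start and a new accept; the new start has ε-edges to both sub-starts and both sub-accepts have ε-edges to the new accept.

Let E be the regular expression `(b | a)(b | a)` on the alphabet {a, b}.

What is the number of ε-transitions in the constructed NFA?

8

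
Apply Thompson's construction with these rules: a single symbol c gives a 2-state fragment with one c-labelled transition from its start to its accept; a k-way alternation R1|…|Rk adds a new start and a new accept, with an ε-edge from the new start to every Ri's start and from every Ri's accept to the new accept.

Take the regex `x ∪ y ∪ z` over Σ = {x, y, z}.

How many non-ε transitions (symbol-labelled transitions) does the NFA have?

3

Building bottom-up:
Each of the 3 symbol leaves contributes exactly 1 symbol transition.
  x ∪ y ∪ z : 3 symbol transitions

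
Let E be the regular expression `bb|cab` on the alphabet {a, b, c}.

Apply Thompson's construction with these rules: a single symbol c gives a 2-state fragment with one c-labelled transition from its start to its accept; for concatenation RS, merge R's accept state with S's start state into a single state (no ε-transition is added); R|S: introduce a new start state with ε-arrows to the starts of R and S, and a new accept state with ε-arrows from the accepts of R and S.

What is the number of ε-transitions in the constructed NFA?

Bottom-up over the parse tree:
Each of the 5 symbol leaves contributes 0 ε-transitions.
  bb — 0 ε-transitions
  cab — 0 ε-transitions
  bb|cab — 4 ε-transitions

4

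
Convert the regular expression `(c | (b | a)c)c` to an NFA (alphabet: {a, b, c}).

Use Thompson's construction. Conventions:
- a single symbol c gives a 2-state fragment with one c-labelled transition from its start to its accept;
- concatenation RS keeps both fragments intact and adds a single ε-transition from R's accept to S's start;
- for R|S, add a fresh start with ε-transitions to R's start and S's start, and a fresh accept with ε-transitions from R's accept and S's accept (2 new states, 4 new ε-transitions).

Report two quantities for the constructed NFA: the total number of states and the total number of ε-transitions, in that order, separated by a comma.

Recursing over subexpressions:
Each of the 5 symbol leaves contributes 2 states and 0 ε-transitions.
  b | a = 6 states, 4 ε-transitions
  (b | a)c = 8 states, 5 ε-transitions
  c | (b | a)c = 12 states, 9 ε-transitions
  (c | (b | a)c)c = 14 states, 10 ε-transitions

14, 10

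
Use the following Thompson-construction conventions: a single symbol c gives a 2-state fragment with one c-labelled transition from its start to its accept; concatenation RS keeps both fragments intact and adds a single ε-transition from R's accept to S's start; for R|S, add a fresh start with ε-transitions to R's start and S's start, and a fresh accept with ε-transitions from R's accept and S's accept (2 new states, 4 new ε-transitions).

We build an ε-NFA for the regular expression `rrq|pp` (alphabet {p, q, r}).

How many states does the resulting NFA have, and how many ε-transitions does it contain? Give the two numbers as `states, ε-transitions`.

12, 7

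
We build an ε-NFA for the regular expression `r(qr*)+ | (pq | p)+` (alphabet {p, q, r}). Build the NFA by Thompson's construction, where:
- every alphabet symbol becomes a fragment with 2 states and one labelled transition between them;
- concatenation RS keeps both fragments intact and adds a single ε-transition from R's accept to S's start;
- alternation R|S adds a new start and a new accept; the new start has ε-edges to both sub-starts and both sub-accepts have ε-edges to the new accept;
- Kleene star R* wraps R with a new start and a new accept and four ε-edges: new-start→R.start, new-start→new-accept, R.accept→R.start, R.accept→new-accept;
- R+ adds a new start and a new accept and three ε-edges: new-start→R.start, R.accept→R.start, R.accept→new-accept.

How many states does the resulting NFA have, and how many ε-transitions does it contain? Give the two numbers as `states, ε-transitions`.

22, 21

Per subexpression:
Each of the 6 symbol leaves contributes 2 states and 0 ε-transitions.
  r* = 4 states, 4 ε-transitions
  qr* = 6 states, 5 ε-transitions
  (qr*)+ = 8 states, 8 ε-transitions
  r(qr*)+ = 10 states, 9 ε-transitions
  pq = 4 states, 1 ε-transition
  pq | p = 8 states, 5 ε-transitions
  (pq | p)+ = 10 states, 8 ε-transitions
  r(qr*)+ | (pq | p)+ = 22 states, 21 ε-transitions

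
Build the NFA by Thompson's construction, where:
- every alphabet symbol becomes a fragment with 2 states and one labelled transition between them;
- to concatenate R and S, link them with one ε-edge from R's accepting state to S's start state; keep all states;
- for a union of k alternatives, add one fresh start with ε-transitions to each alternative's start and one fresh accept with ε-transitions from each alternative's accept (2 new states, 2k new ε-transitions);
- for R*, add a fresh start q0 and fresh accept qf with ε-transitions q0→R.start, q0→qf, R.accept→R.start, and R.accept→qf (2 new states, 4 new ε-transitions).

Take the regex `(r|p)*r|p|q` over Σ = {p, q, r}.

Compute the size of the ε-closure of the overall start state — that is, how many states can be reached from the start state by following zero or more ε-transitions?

Work bottom-up. For each fragment F, track |ε-closure(F.start)| and whether F's accept lies in that closure (i.e. whether F accepts ε). A single-symbol fragment has closure size 1 and does not accept ε.
  r|p : |closure| = 1 + 1 + 1 = 3 (the new accept is not ε-reachable since no branch accepts ε)
  (r|p)* : new start has ε-edges to the inner start and to the new accept, so |closure| = 2 + 3 = 5
  (r|p)*r : |closure| = 5 + 1 = 6 (closure spills across the concat boundary because the left factor accepts ε)
  (r|p)*r|p|q : new start ε-reaches every alternative's start; none of them accept ε, so the new accept is not reached: |closure| = 1 + 6 + 1 + 1 = 9

9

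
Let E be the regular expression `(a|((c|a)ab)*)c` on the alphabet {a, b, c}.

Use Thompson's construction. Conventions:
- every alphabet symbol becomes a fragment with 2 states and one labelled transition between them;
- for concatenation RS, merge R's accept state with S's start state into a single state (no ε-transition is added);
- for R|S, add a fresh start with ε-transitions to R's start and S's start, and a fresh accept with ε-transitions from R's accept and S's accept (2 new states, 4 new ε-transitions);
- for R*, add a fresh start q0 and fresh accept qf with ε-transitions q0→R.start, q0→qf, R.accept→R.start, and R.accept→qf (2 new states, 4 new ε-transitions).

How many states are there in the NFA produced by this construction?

15

Bottom-up over the parse tree:
Each of the 6 symbol leaves contributes a 2-state fragment.
  c|a = 6 states
  (c|a)ab = 8 states
  ((c|a)ab)* = 10 states
  a|((c|a)ab)* = 14 states
  (a|((c|a)ab)*)c = 15 states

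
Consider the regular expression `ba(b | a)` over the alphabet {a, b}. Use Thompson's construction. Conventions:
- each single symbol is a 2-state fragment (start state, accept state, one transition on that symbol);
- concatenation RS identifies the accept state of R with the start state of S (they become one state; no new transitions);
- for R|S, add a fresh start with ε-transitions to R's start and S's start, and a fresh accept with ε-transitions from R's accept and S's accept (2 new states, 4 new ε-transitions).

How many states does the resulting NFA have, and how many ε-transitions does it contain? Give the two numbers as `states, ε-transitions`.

8, 4

Bottom-up over the parse tree:
Each of the 4 symbol leaves contributes 2 states and 0 ε-transitions.
  b | a — 6 states, 4 ε-transitions
  ba(b | a) — 8 states, 4 ε-transitions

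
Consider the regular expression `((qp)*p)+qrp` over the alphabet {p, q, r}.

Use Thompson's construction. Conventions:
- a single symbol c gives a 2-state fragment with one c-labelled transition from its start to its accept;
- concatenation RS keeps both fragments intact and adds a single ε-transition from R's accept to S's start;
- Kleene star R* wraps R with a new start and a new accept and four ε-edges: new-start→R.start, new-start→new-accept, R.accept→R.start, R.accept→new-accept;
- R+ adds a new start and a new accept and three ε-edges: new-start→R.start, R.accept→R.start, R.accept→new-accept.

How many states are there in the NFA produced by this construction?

16

Building bottom-up:
Each of the 6 symbol leaves contributes a 2-state fragment.
  qp — 4 states
  (qp)* — 6 states
  (qp)*p — 8 states
  ((qp)*p)+ — 10 states
  ((qp)*p)+qrp — 16 states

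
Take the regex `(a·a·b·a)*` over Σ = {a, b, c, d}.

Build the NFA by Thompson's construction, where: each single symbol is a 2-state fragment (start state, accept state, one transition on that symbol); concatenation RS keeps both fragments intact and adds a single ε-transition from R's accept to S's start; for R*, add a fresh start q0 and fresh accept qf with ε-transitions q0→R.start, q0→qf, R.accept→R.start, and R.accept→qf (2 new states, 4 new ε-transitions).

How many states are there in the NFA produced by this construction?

10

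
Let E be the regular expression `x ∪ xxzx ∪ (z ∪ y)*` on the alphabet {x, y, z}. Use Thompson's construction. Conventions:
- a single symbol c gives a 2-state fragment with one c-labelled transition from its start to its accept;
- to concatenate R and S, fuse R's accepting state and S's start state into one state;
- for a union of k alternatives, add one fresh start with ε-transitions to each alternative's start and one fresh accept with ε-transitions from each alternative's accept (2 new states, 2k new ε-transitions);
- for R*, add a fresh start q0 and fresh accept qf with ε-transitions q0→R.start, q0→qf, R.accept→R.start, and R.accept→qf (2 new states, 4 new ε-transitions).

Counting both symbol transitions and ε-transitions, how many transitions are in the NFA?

21

Per subexpression:
Each of the 7 symbol leaves contributes 1 transition (1 symbol, 0 ε).
  xxzx = 4 transitions (4 symbol, 0 ε)
  z ∪ y = 6 transitions (2 symbol, 4 ε)
  (z ∪ y)* = 10 transitions (2 symbol, 8 ε)
  x ∪ xxzx ∪ (z ∪ y)* = 21 transitions (7 symbol, 14 ε)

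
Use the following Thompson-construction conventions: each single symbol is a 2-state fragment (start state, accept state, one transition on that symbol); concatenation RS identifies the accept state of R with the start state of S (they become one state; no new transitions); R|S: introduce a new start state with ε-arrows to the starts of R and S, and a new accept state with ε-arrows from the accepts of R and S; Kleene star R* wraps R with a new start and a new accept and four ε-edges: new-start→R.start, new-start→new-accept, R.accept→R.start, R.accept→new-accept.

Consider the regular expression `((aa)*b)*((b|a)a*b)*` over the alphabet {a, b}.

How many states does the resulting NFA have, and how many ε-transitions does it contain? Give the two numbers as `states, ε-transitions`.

Bottom-up over the parse tree:
Each of the 7 symbol leaves contributes 2 states and 0 ε-transitions.
  aa = 3 states, 0 ε-transitions
  (aa)* = 5 states, 4 ε-transitions
  (aa)*b = 6 states, 4 ε-transitions
  ((aa)*b)* = 8 states, 8 ε-transitions
  b|a = 6 states, 4 ε-transitions
  a* = 4 states, 4 ε-transitions
  (b|a)a*b = 10 states, 8 ε-transitions
  ((b|a)a*b)* = 12 states, 12 ε-transitions
  ((aa)*b)*((b|a)a*b)* = 19 states, 20 ε-transitions

19, 20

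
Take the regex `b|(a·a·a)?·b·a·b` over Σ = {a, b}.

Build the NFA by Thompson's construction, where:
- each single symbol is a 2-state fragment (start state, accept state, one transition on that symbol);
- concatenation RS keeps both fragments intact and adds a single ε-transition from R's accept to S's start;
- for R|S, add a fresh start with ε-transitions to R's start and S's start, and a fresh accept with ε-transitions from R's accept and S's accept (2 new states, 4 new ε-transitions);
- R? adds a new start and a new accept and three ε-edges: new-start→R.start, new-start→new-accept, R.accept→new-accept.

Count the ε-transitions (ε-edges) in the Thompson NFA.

12

Building bottom-up:
Each of the 7 symbol leaves contributes 0 ε-transitions.
  a·a·a = 2 ε-transitions
  (a·a·a)? = 5 ε-transitions
  (a·a·a)?·b·a·b = 8 ε-transitions
  b|(a·a·a)?·b·a·b = 12 ε-transitions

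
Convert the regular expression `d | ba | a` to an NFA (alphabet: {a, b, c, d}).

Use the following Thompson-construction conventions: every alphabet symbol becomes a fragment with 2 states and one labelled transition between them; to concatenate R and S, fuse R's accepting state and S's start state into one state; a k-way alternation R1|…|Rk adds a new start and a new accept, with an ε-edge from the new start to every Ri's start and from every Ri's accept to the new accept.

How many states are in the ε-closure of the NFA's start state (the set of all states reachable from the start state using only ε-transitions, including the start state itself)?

Work bottom-up. For each fragment F, track |ε-closure(F.start)| and whether F's accept lies in that closure (i.e. whether F accepts ε). A single-symbol fragment has closure size 1 and does not accept ε.
  ba — C equals the left operand's closure size = 1 (its accept is not ε-reachable, so the closure stops there)
  d | ba | a — C = 1 + 1 + 1 + 1 = 4 (the new accept is not ε-reachable since no branch accepts ε)

4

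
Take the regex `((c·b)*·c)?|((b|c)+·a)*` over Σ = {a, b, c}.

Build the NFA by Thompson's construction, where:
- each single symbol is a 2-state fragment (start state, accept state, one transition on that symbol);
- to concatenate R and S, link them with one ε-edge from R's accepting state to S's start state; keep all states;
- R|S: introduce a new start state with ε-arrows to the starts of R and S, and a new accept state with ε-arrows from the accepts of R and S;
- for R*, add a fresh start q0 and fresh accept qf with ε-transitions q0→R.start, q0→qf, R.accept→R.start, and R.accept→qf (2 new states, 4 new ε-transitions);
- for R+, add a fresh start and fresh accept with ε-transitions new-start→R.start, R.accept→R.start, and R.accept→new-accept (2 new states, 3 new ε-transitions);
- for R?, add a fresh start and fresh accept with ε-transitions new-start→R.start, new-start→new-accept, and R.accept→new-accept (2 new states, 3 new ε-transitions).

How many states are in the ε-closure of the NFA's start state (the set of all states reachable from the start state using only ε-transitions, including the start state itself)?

14

Work bottom-up. For each fragment F, track |ε-closure(F.start)| and whether F's accept lies in that closure (i.e. whether F accepts ε). A single-symbol fragment has closure size 1 and does not accept ε.
  c·b : same as the first factor's closure: |closure| = 1
  (c·b)* : |closure| = 1 (new start) + 1 (body) + 1 (new accept) = 3
  (c·b)*·c : the left operand accepts ε, so the closure extends into the next operand (via the concat ε-link); |closure| = 3 + 1 = 4
  ((c·b)*·c)? : new start has ε-edges to the inner start and to the new accept, so |closure| = 2 + 4 = 6
  b|c : |closure| = 1 + 1 + 1 = 3 (the new accept is not ε-reachable since no branch accepts ε)
  (b|c)+ : |closure| = 1 + 3 = 4 (the body doesn't accept ε, so the new accept is not reached)
  (b|c)+·a : same as the first factor's closure: |closure| = 4
  ((b|c)+·a)* : new start has ε-edges to the inner start and to the new accept, so |closure| = 2 + 4 = 6
  ((c·b)*·c)?|((b|c)+·a)* : |closure| = 1 (new start) + (6 + 6) + 1 (new accept, since some branch ε-reaches its own accept) = 14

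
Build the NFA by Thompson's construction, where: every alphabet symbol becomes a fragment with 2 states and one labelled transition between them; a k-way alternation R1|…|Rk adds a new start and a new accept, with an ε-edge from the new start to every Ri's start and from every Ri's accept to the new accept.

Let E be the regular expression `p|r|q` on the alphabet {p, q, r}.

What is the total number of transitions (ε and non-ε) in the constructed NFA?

Recursing over subexpressions:
Each of the 3 symbol leaves contributes 1 transition (1 symbol, 0 ε).
  p|r|q = 9 transitions (3 symbol, 6 ε)

9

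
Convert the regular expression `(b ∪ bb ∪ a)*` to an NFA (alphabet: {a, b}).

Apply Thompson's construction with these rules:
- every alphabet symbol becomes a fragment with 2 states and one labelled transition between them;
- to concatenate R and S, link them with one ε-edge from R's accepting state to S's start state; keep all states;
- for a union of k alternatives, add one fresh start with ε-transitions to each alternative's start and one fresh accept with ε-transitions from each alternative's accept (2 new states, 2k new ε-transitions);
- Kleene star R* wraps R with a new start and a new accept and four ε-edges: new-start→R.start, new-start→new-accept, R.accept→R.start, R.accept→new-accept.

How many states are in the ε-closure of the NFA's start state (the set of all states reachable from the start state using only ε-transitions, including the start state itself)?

Work bottom-up. For each fragment F, track |ε-closure(F.start)| and whether F's accept lies in that closure (i.e. whether F accepts ε). A single-symbol fragment has closure size 1 and does not accept ε.
  bb → C equals the left operand's closure size = 1 (its accept is not ε-reachable, so the closure stops there)
  b ∪ bb ∪ a → new start ε-reaches every alternative's start; none of them accept ε, so the new accept is not reached: C = 1 + 1 + 1 + 1 = 4
  (b ∪ bb ∪ a)* → the star's fresh start ε-reaches both the body's start and the fresh accept: C = 2 + 4 = 6

6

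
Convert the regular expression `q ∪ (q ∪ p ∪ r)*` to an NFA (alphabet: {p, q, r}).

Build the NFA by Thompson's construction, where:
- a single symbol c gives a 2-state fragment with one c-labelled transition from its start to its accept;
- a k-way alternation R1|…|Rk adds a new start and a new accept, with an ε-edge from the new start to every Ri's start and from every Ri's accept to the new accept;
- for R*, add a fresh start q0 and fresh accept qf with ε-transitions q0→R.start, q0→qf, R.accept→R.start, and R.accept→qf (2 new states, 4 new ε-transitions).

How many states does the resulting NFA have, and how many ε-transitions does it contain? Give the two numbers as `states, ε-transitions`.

14, 14

Building bottom-up:
Each of the 4 symbol leaves contributes 2 states and 0 ε-transitions.
  q ∪ p ∪ r = 8 states, 6 ε-transitions
  (q ∪ p ∪ r)* = 10 states, 10 ε-transitions
  q ∪ (q ∪ p ∪ r)* = 14 states, 14 ε-transitions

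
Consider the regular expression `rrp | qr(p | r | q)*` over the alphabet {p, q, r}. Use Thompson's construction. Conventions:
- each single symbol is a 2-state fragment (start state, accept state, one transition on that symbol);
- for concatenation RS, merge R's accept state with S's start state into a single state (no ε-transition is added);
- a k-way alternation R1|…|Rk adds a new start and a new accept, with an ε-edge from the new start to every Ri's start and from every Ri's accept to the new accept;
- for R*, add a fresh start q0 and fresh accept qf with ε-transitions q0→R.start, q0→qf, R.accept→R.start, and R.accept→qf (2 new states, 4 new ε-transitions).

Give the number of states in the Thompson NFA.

18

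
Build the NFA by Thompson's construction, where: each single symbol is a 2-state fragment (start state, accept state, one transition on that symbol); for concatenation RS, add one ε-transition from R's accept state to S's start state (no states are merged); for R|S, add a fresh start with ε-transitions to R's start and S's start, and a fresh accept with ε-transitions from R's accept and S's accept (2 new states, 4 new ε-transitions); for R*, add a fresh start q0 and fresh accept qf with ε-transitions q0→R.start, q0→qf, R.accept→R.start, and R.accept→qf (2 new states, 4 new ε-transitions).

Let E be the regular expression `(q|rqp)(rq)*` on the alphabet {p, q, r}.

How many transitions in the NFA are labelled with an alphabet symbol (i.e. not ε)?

Bottom-up over the parse tree:
Each of the 6 symbol leaves contributes exactly 1 symbol transition.
  rqp = 3 symbol transitions
  q|rqp = 4 symbol transitions
  rq = 2 symbol transitions
  (rq)* = 2 symbol transitions
  (q|rqp)(rq)* = 6 symbol transitions

6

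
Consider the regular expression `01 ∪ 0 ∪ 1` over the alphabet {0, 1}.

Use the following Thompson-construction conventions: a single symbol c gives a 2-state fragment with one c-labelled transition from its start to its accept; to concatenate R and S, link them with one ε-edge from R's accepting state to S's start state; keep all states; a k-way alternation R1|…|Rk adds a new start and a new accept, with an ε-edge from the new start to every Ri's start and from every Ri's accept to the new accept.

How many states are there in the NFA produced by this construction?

Recursing over subexpressions:
Each of the 4 symbol leaves contributes a 2-state fragment.
  01 : 4 states
  01 ∪ 0 ∪ 1 : 10 states

10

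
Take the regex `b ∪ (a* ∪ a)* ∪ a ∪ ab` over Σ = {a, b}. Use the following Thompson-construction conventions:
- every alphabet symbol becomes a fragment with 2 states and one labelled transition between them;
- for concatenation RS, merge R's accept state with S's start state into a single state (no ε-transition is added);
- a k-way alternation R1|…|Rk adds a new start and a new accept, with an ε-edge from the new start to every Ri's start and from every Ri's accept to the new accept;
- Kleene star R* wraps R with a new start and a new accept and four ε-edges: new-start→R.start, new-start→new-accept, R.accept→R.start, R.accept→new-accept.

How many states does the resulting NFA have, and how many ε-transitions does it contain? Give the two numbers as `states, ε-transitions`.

By structural recursion:
Each of the 6 symbol leaves contributes 2 states and 0 ε-transitions.
  a* → 4 states, 4 ε-transitions
  a* ∪ a → 8 states, 8 ε-transitions
  (a* ∪ a)* → 10 states, 12 ε-transitions
  ab → 3 states, 0 ε-transitions
  b ∪ (a* ∪ a)* ∪ a ∪ ab → 19 states, 20 ε-transitions

19, 20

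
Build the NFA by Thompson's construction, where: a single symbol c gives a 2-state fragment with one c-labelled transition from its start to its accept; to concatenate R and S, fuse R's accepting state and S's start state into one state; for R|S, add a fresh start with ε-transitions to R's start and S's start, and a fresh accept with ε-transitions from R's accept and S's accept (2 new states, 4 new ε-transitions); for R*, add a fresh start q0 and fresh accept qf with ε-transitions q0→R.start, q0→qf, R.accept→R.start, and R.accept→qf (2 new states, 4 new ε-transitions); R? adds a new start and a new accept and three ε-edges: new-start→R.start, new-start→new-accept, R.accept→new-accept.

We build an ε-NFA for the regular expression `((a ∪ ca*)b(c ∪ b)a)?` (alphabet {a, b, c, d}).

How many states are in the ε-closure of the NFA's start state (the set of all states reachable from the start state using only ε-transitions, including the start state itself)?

5

Let C(F) = |ε-closure(F.start)| within fragment F, and note whether F accepts ε. Symbol fragments have C = 1 and do not accept ε. Then:
  a* — C = 1 (new start) + 1 (body) + 1 (new accept) = 3
  ca* — same as the first factor's closure: C = 1
  a ∪ ca* — new start ε-reaches every alternative's start; none of them accept ε, so the new accept is not reached: C = 1 + 1 + 1 = 3
  c ∪ b — C = 1 + 1 + 1 = 3 (the new accept is not ε-reachable since no branch accepts ε)
  (a ∪ ca*)b(c ∪ b)a — same as the first factor's closure: C = 3
  ((a ∪ ca*)b(c ∪ b)a)? — new start has ε-edges to the inner start and to the new accept, so C = 2 + 3 = 5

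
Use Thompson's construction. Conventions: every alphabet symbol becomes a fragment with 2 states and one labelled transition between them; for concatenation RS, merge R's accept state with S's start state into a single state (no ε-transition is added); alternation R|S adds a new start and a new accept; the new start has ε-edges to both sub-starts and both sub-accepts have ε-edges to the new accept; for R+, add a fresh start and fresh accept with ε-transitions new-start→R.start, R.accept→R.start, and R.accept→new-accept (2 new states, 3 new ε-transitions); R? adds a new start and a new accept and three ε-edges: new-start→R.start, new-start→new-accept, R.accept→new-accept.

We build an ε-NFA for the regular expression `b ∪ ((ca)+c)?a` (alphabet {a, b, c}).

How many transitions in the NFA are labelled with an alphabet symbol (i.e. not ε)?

Recursing over subexpressions:
Each of the 5 symbol leaves contributes exactly 1 symbol transition.
  ca → 2 symbol transitions
  (ca)+ → 2 symbol transitions
  (ca)+c → 3 symbol transitions
  ((ca)+c)? → 3 symbol transitions
  ((ca)+c)?a → 4 symbol transitions
  b ∪ ((ca)+c)?a → 5 symbol transitions

5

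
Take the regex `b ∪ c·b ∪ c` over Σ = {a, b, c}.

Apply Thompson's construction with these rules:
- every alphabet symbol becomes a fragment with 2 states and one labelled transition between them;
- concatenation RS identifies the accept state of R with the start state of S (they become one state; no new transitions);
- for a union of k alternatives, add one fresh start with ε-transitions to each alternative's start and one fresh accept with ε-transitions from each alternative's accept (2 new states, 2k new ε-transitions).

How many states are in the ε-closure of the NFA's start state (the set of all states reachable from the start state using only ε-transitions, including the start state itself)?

Let C(F) = |ε-closure(F.start)| within fragment F, and note whether F accepts ε. Symbol fragments have C = 1 and do not accept ε. Then:
  c·b : C equals the left operand's closure size = 1 (its accept is not ε-reachable, so the closure stops there)
  b ∪ c·b ∪ c : C = 1 + 1 + 1 + 1 = 4 (the new accept is not ε-reachable since no branch accepts ε)

4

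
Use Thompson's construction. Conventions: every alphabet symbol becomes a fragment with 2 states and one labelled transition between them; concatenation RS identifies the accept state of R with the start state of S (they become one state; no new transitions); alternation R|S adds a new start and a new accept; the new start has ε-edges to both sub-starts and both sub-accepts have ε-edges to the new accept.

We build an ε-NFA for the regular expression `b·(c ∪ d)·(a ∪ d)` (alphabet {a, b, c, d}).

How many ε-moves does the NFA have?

8

Building bottom-up:
Each of the 5 symbol leaves contributes 0 ε-transitions.
  c ∪ d = 4 ε-transitions
  a ∪ d = 4 ε-transitions
  b·(c ∪ d)·(a ∪ d) = 8 ε-transitions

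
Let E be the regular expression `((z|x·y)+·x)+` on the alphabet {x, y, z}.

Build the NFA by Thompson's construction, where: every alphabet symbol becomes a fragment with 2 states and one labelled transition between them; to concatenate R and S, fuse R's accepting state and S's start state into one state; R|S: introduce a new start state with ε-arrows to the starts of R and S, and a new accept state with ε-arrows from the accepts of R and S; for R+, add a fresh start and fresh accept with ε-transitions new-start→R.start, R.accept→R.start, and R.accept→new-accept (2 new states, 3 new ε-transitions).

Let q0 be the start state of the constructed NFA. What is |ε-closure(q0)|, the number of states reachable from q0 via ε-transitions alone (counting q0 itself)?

5

Compute the ε-closure size of each fragment's start state recursively; a symbol fragment's start has no outgoing ε-edge, so its closure is just itself (size 1).
  x·y — same as the first factor's closure: |closure| = 1
  z|x·y — |closure| = 1 + 1 + 1 = 3 (the new accept is not ε-reachable since no branch accepts ε)
  (z|x·y)+ — |closure| = 1 + 3 = 4 (the body doesn't accept ε, so the new accept is not reached)
  (z|x·y)+·x — same as the first factor's closure: |closure| = 4
  ((z|x·y)+·x)+ — new start ε-reaches only the body's start; the new accept needs a symbol first: |closure| = 1 + 4 = 5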